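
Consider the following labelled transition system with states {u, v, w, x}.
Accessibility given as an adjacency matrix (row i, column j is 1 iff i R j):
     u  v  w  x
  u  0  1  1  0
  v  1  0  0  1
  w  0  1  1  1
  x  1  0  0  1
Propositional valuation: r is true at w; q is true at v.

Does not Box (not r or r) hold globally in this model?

No

Let φ = not Box (not r or r). Evaluate φ at each world:
  u (successors {v, w}): φ is false.
  v (successors {u, x}): φ is false.
  w (successors {v, w, x}): φ is false.
  x (successors {u, x}): φ is false.
Detail at u (counterexample):
  At u: Box (not r or r) is true, so not Box (not r or r) is false.
    At u: Box (not r or r) requires not r or r at every successor {v, w}.
      At v: not r or r is true.
      At w: not r or r is true.
    So Box (not r or r) is true at u.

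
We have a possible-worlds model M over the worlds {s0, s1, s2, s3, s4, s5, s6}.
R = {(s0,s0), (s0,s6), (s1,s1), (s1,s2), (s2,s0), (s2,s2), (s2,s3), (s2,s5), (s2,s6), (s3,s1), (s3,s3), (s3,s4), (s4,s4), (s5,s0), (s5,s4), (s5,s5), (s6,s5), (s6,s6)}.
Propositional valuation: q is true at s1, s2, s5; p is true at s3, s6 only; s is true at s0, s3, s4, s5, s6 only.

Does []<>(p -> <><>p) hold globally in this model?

Yes

Recall that []ψ holds at a world iff ψ holds at every accessible world, and <>ψ holds iff ψ holds at some accessible world.
Let φ = []<>(p -> <><>p). Evaluate φ at each world:
  s0 (successors {s0, s6}): φ is true.
  s1 (successors {s1, s2}): φ is true.
  s2 (successors {s0, s2, s3, s5, s6}): φ is true.
  s3 (successors {s1, s3, s4}): φ is true.
  s4 (successors {s4}): φ is true.
  s5 (successors {s0, s4, s5}): φ is true.
  s6 (successors {s5, s6}): φ is true.
For instance, at s1:
  At s1: []<>(p -> <><>p) requires <>(p -> <><>p) at every successor {s1, s2}.
      At s1: <>(p -> <><>p) requires p -> <><>p at some successor in {s1, s2}.
        p -> <><>p holds at s1, so <>(p -> <><>p) is true at s1.
      At s2: <>(p -> <><>p) requires p -> <><>p at some successor in {s0, s2, s3, s5, s6}.
        p -> <><>p holds at s0, so <>(p -> <><>p) is true at s2.
  So []<>(p -> <><>p) is true at s1.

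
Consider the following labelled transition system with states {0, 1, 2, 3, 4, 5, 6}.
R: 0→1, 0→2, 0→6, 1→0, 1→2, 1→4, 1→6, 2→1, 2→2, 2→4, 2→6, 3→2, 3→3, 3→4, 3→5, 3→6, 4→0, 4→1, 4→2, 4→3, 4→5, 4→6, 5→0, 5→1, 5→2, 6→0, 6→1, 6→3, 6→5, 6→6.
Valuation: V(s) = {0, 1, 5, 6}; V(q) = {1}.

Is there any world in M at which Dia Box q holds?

Let φ = Dia Box q. Evaluate φ at each world:
  0 (successors {1, 2, 6}): φ is false.
  1 (successors {0, 2, 4, 6}): φ is false.
  2 (successors {1, 2, 4, 6}): φ is false.
  3 (successors {2, 3, 4, 5, 6}): φ is false.
  4 (successors {0, 1, 2, 3, 5, 6}): φ is false.
  5 (successors {0, 1, 2}): φ is false.
  6 (successors {0, 1, 3, 5, 6}): φ is false.
For instance, at 2:
  At 2: Dia Box q requires Box q at some successor in {1, 2, 4, 6}.
    At 1: Box q is false.
    At 2: Box q is false.
    At 4: Box q is false.
    At 6: Box q is false.
  So Dia Box q is false at 2.

No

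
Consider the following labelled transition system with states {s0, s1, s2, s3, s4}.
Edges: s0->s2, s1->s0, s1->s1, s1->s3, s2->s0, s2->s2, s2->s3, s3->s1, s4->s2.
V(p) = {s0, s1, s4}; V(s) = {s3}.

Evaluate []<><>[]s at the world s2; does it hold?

At s2: []<><>[]s requires <><>[]s at every successor {s0, s2, s3}.
  <><>[]s fails at s0, so []<><>[]s is false at s2.
    At s0: <><>[]s requires <>[]s at some successor in {s2}.
      At s2: <>[]s is false.
    So <><>[]s is false at s0.

No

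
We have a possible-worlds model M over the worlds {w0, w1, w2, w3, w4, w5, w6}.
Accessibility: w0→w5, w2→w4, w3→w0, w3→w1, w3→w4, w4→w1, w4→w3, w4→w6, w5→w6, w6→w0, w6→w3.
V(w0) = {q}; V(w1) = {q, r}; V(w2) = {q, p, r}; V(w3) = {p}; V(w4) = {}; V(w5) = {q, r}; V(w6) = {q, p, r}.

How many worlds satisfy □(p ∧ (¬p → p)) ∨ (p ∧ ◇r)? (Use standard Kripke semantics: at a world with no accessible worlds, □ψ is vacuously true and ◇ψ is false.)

Let φ = □(p ∧ (¬p → p)) ∨ (p ∧ ◇r). Evaluate φ at each world:
  w0 (successors {w5}): φ is false.
  w1 (successors ∅): φ is true.
  w2 (successors {w4}): φ is false.
  w3 (successors {w0, w1, w4}): φ is true.
  w4 (successors {w1, w3, w6}): φ is false.
  w5 (successors {w6}): φ is true.
  w6 (successors {w0, w3}): φ is false.
For instance, at w4:
  At w4: □(p ∧ (¬p → p)) is false, p ∧ ◇r is false, so □(p ∧ (¬p → p)) ∨ (p ∧ ◇r) is false.
    At w4: □(p ∧ (¬p → p)) requires p ∧ (¬p → p) at every successor {w1, w3, w6}.
      p ∧ (¬p → p) fails at w1, so □(p ∧ (¬p → p)) is false at w4.
    At w4: p is false, ◇r is true, so p ∧ ◇r is false.
      At w4: ◇r requires r at some successor in {w1, w3, w6}.
        r holds at w1, so ◇r is true at w4.
Satisfying worlds: {w1, w3, w5}

3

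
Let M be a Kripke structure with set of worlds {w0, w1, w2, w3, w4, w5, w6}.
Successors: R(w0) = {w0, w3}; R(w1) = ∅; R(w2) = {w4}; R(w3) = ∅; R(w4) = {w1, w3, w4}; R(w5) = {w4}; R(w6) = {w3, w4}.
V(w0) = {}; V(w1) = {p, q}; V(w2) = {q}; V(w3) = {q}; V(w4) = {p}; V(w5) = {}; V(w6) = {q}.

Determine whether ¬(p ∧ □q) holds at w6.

Yes

At w6: p ∧ □q is false, so ¬(p ∧ □q) is true.
  At w6: p is false, □q is false, so p ∧ □q is false.
    At w6: □q requires q at every successor {w3, w4}.
      q fails at w4, so □q is false at w6.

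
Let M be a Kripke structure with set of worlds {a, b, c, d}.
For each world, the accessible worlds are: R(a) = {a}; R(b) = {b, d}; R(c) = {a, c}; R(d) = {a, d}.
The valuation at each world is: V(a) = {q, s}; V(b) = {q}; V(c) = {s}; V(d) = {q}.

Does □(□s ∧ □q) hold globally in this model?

No

Let φ = □(□s ∧ □q). Evaluate φ at each world:
  a (successors {a}): φ is true.
  b (successors {b, d}): φ is false.
  c (successors {a, c}): φ is false.
  d (successors {a, d}): φ is false.
Detail at b (counterexample):
  At b: □(□s ∧ □q) requires □s ∧ □q at every successor {b, d}.
    □s ∧ □q fails at b, so □(□s ∧ □q) is false at b.
      At b: □s is false, □q is true, so □s ∧ □q is false.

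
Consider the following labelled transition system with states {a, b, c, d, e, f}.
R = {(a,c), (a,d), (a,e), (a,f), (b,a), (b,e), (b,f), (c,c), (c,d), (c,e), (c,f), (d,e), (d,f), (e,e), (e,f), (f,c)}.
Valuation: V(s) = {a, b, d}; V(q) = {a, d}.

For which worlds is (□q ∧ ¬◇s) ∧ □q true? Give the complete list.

none

Recall that □ψ holds at a world iff ψ holds at every accessible world, and ◇ψ holds iff ψ holds at some accessible world.
Let φ = (□q ∧ ¬◇s) ∧ □q. Evaluate φ at each world:
  a (successors {c, d, e, f}): φ is false.
  b (successors {a, e, f}): φ is false.
  c (successors {c, d, e, f}): φ is false.
  d (successors {e, f}): φ is false.
  e (successors {e, f}): φ is false.
  f (successors {c}): φ is false.
For instance, at e:
  At e: □q ∧ ¬◇s is false, □q is false, so (□q ∧ ¬◇s) ∧ □q is false.
    At e: □q is false, ¬◇s is true, so □q ∧ ¬◇s is false.
      At e: □q requires q at every successor {e, f}.
        q fails at e, so □q is false at e.
      At e: ◇s is false, so ¬◇s is true.
    At e: □q requires q at every successor {e, f}.
      q fails at e, so □q is false at e.
Satisfying worlds: none.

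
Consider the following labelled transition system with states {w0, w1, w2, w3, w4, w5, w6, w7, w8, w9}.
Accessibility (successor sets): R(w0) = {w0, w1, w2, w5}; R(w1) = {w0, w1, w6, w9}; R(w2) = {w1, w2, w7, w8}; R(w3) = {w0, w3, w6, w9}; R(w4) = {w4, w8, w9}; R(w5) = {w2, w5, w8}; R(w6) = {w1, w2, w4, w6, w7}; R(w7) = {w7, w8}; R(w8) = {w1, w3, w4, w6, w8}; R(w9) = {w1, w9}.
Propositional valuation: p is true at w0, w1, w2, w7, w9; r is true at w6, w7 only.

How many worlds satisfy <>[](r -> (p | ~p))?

10

Recall that []ψ holds at a world iff ψ holds at every accessible world, and <>ψ holds iff ψ holds at some accessible world.
Let φ = <>[](r -> (p | ~p)). Evaluate φ at each world:
  w0 (successors {w0, w1, w2, w5}): φ is true.
  w1 (successors {w0, w1, w6, w9}): φ is true.
  w2 (successors {w1, w2, w7, w8}): φ is true.
  w3 (successors {w0, w3, w6, w9}): φ is true.
  w4 (successors {w4, w8, w9}): φ is true.
  w5 (successors {w2, w5, w8}): φ is true.
  w6 (successors {w1, w2, w4, w6, w7}): φ is true.
  w7 (successors {w7, w8}): φ is true.
  w8 (successors {w1, w3, w4, w6, w8}): φ is true.
  w9 (successors {w1, w9}): φ is true.
For instance, at w2:
  At w2: <>[](r -> (p | ~p)) requires [](r -> (p | ~p)) at some successor in {w1, w2, w7, w8}.
    [](r -> (p | ~p)) holds at w1, so <>[](r -> (p | ~p)) is true at w2.
      At w1: [](r -> (p | ~p)) requires r -> (p | ~p) at every successor {w0, w1, w6, w9}.
        At w0: r -> (p | ~p) is true.
        At w1: r -> (p | ~p) is true.
        At w6: r -> (p | ~p) is true.
        At w9: r -> (p | ~p) is true.
      So [](r -> (p | ~p)) is true at w1.
Satisfying worlds: {w0, w1, w2, w3, w4, w5, w6, w7, w8, w9}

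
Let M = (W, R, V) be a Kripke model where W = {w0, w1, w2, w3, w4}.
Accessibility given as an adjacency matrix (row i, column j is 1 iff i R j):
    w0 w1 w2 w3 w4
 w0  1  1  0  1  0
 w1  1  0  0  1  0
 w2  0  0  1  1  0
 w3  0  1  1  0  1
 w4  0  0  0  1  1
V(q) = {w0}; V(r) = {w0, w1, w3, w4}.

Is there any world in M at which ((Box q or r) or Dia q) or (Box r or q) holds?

Yes

Recall that Box ψ holds at a world iff ψ holds at every accessible world, and Dia ψ holds iff ψ holds at some accessible world.
Let φ = ((Box q or r) or Dia q) or (Box r or q). Evaluate φ at each world:
  w0 (successors {w0, w1, w3}): φ is true.
  w1 (successors {w0, w3}): φ is true.
  w2 (successors {w2, w3}): φ is false.
  w3 (successors {w1, w2, w4}): φ is true.
  w4 (successors {w3, w4}): φ is true.
Detail at w0 (witness):
  At w0: (Box q or r) or Dia q is true, Box r or q is true, so ((Box q or r) or Dia q) or (Box r or q) is true.
    At w0: Box q or r is true, Dia q is true, so (Box q or r) or Dia q is true.
      At w0: Box q is false, r is true, so Box q or r is true.
      At w0: Dia q requires q at some successor in {w0, w1, w3}.
        q holds at w0, so Dia q is true at w0.
    At w0: Box r is true, q is true, so Box r or q is true.
      At w0: Box r requires r at every successor {w0, w1, w3}.
        At w0: r is true.
        At w1: r is true.
        At w3: r is true.
      So Box r is true at w0.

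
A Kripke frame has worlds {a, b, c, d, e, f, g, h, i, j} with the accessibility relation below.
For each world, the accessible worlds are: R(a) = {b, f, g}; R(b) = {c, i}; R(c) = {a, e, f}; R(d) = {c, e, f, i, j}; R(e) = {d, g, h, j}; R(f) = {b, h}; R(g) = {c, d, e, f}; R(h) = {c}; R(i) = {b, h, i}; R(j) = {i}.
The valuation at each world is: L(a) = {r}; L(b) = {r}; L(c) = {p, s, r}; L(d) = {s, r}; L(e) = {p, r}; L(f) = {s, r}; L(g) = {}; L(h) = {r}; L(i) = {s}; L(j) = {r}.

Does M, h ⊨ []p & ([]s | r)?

Yes

At h: []p is true, []s | r is true, so []p & ([]s | r) is true.
  At h: []p requires p at every successor {c}.
    At c: p is true.
  So []p is true at h.
  At h: []s is true, r is true, so []s | r is true.
    At h: []s requires s at every successor {c}.
      At c: s is true.
    So []s is true at h.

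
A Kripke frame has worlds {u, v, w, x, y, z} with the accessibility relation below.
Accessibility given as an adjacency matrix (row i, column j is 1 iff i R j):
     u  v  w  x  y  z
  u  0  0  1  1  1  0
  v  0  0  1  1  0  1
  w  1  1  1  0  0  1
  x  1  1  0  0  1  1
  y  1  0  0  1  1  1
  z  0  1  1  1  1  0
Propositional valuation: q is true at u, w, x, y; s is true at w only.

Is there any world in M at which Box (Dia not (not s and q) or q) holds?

Yes

Let φ = Box (Dia not (not s and q) or q). Evaluate φ at each world:
  u (successors {w, x, y}): φ is true.
  v (successors {w, x, z}): φ is true.
  w (successors {u, v, w, z}): φ is true.
  x (successors {u, v, y, z}): φ is true.
  y (successors {u, x, y, z}): φ is true.
  z (successors {v, w, x, y}): φ is true.
Detail at u (witness):
  At u: Box (Dia not (not s and q) or q) requires Dia not (not s and q) or q at every successor {w, x, y}.
      At w: Dia not (not s and q) is true, q is true, so Dia not (not s and q) or q is true.
      At x: Dia not (not s and q) is true, q is true, so Dia not (not s and q) or q is true.
      At y: Dia not (not s and q) is true, q is true, so Dia not (not s and q) or q is true.
  So Box (Dia not (not s and q) or q) is true at u.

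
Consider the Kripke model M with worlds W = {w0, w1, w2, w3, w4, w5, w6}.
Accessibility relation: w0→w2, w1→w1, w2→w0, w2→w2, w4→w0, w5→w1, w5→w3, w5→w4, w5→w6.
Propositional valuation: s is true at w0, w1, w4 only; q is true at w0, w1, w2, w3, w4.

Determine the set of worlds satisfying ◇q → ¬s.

w2, w3, w5, w6

Let φ = ◇q → ¬s. Evaluate φ at each world:
  w0 (successors {w2}): φ is false.
  w1 (successors {w1}): φ is false.
  w2 (successors {w0, w2}): φ is true.
  w3 (successors ∅): φ is true.
  w4 (successors {w0}): φ is false.
  w5 (successors {w1, w3, w4, w6}): φ is true.
  w6 (successors ∅): φ is true.
For instance, at w1:
  At w1: ◇q is true, ¬s is false, so ◇q → ¬s is false.
    At w1: ◇q requires q at some successor in {w1}.
      q holds at w1, so ◇q is true at w1.
Satisfying worlds: {w2, w3, w5, w6}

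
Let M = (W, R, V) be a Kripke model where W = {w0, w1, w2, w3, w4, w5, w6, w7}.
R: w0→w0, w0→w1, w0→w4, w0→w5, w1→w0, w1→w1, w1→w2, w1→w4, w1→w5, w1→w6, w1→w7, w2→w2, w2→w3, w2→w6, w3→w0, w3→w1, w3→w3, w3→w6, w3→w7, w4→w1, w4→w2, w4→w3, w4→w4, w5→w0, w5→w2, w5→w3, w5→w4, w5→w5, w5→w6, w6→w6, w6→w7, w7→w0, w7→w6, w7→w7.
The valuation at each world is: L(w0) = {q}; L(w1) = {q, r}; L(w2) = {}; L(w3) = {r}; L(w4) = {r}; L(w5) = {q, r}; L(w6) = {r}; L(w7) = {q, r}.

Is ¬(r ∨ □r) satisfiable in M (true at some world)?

Let φ = ¬(r ∨ □r). Evaluate φ at each world:
  w0 (successors {w0, w1, w4, w5}): φ is true.
  w1 (successors {w0, w1, w2, w4, w5, w6, w7}): φ is false.
  w2 (successors {w2, w3, w6}): φ is true.
  w3 (successors {w0, w1, w3, w6, w7}): φ is false.
  w4 (successors {w1, w2, w3, w4}): φ is false.
  w5 (successors {w0, w2, w3, w4, w5, w6}): φ is false.
  w6 (successors {w6, w7}): φ is false.
  w7 (successors {w0, w6, w7}): φ is false.
Detail at w0 (witness):
  At w0: r ∨ □r is false, so ¬(r ∨ □r) is true.
    At w0: r is false, □r is false, so r ∨ □r is false.
      At w0: □r requires r at every successor {w0, w1, w4, w5}.
        r fails at w0, so □r is false at w0.

Yes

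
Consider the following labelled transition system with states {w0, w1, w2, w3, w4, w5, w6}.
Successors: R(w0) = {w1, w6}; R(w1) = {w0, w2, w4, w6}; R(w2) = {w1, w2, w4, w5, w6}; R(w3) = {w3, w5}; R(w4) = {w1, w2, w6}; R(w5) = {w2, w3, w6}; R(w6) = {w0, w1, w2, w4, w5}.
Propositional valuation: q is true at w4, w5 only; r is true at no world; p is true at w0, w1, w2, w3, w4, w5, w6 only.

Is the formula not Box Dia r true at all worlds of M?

Let φ = not Box Dia r. Evaluate φ at each world:
  w0 (successors {w1, w6}): φ is true.
  w1 (successors {w0, w2, w4, w6}): φ is true.
  w2 (successors {w1, w2, w4, w5, w6}): φ is true.
  w3 (successors {w3, w5}): φ is true.
  w4 (successors {w1, w2, w6}): φ is true.
  w5 (successors {w2, w3, w6}): φ is true.
  w6 (successors {w0, w1, w2, w4, w5}): φ is true.
For instance, at w3:
  At w3: Box Dia r is false, so not Box Dia r is true.
    At w3: Box Dia r requires Dia r at every successor {w3, w5}.
      Dia r fails at w3, so Box Dia r is false at w3.

Yes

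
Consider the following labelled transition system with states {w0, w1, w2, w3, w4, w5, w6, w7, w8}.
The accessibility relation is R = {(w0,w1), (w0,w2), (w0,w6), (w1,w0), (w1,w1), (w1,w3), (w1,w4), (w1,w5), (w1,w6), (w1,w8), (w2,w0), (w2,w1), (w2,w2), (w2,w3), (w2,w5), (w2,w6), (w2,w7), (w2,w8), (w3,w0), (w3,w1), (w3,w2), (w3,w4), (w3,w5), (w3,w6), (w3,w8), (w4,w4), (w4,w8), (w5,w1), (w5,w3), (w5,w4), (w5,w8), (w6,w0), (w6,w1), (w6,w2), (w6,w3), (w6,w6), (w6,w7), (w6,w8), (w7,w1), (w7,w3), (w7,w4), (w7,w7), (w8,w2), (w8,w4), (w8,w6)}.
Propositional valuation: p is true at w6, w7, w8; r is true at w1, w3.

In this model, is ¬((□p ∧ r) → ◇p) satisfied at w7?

At w7: (□p ∧ r) → ◇p is true, so ¬((□p ∧ r) → ◇p) is false.
  At w7: □p ∧ r is false, ◇p is true, so (□p ∧ r) → ◇p is true.
    At w7: □p is false, r is false, so □p ∧ r is false.
      At w7: □p requires p at every successor {w1, w3, w4, w7}.
        p fails at w1, so □p is false at w7.
    At w7: ◇p requires p at some successor in {w1, w3, w4, w7}.
      p holds at w7, so ◇p is true at w7.

No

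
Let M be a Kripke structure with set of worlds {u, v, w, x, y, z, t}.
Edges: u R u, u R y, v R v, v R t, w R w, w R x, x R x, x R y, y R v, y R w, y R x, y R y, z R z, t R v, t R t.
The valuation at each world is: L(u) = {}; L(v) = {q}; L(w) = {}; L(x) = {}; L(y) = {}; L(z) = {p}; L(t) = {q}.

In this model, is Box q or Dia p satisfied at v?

Yes

At v: Box q is true, Dia p is false, so Box q or Dia p is true.
  At v: Box q requires q at every successor {v, t}.
    At v: q is true.
    At t: q is true.
  So Box q is true at v.
  At v: Dia p requires p at some successor in {v, t}.
    At v: p is false.
    At t: p is false.
  So Dia p is false at v.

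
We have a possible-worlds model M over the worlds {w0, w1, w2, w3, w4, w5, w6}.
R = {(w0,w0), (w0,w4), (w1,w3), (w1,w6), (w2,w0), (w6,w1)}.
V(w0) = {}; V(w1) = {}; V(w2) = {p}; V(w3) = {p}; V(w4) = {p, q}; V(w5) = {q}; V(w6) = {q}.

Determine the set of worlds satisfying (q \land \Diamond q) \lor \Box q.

w3, w4, w5

Let φ = (q \land \Diamond q) \lor \Box q. Evaluate φ at each world:
  w0 (successors {w0, w4}): φ is false.
  w1 (successors {w3, w6}): φ is false.
  w2 (successors {w0}): φ is false.
  w3 (successors ∅): φ is true.
  w4 (successors ∅): φ is true.
  w5 (successors ∅): φ is true.
  w6 (successors {w1}): φ is false.
For instance, at w2:
  At w2: q \land \Diamond q is false, \Box q is false, so (q \land \Diamond q) \lor \Box q is false.
    At w2: q is false, \Diamond q is false, so q \land \Diamond q is false.
      At w2: \Diamond q requires q at some successor in {w0}.
        At w0: q is false.
      So \Diamond q is false at w2.
    At w2: \Box q requires q at every successor {w0}.
      q fails at w0, so \Box q is false at w2.
Satisfying worlds: {w3, w4, w5}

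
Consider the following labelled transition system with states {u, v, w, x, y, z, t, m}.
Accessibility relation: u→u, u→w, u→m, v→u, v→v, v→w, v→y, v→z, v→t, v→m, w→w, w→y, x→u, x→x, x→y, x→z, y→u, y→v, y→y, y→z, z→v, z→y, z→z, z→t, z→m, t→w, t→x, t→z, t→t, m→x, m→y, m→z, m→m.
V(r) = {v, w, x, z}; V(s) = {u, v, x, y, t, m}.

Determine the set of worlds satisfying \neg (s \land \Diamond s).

w, z

Let φ = \neg (s \land \Diamond s). Evaluate φ at each world:
  u (successors {u, w, m}): φ is false.
  v (successors {u, v, w, y, z, t, m}): φ is false.
  w (successors {w, y}): φ is true.
  x (successors {u, x, y, z}): φ is false.
  y (successors {u, v, y, z}): φ is false.
  z (successors {v, y, z, t, m}): φ is true.
  t (successors {w, x, z, t}): φ is false.
  m (successors {x, y, z, m}): φ is false.
For instance, at z:
  At z: s \land \Diamond s is false, so \neg (s \land \Diamond s) is true.
    At z: s is false, \Diamond s is true, so s \land \Diamond s is false.
      At z: \Diamond s requires s at some successor in {v, y, z, t, m}.
        s holds at v, so \Diamond s is true at z.
Satisfying worlds: {w, z}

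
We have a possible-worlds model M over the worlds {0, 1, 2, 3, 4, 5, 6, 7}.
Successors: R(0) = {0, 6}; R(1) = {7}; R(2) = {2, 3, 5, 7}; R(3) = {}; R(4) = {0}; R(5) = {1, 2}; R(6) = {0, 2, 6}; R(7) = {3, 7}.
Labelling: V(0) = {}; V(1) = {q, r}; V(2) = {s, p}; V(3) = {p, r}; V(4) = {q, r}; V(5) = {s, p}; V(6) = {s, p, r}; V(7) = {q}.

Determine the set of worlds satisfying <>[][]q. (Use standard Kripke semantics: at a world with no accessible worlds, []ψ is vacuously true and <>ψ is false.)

Let φ = <>[][]q. Evaluate φ at each world:
  0 (successors {0, 6}): φ is false.
  1 (successors {7}): φ is false.
  2 (successors {2, 3, 5, 7}): φ is true.
  3 (successors ∅): φ is false.
  4 (successors {0}): φ is false.
  5 (successors {1, 2}): φ is false.
  6 (successors {0, 2, 6}): φ is false.
  7 (successors {3, 7}): φ is true.
For instance, at 5:
  At 5: <>[][]q requires [][]q at some successor in {1, 2}.
    At 1: [][]q is false.
    At 2: [][]q is false.
  So <>[][]q is false at 5.
Satisfying worlds: {2, 7}

2, 7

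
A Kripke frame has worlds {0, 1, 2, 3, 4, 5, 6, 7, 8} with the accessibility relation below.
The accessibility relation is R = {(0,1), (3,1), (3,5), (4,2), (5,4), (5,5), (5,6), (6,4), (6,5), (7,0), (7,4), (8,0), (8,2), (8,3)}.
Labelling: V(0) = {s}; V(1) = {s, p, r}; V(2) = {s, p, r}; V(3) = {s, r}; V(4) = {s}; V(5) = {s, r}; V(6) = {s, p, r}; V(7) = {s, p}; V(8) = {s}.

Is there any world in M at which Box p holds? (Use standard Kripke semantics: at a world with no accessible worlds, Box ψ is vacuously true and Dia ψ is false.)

Yes

Let φ = Box p. Evaluate φ at each world:
  0 (successors {1}): φ is true.
  1 (successors ∅): φ is true.
  2 (successors ∅): φ is true.
  3 (successors {1, 5}): φ is false.
  4 (successors {2}): φ is true.
  5 (successors {4, 5, 6}): φ is false.
  6 (successors {4, 5}): φ is false.
  7 (successors {0, 4}): φ is false.
  8 (successors {0, 2, 3}): φ is false.
Detail at 0 (witness):
  At 0: Box p requires p at every successor {1}.
    At 1: p is true.
  So Box p is true at 0.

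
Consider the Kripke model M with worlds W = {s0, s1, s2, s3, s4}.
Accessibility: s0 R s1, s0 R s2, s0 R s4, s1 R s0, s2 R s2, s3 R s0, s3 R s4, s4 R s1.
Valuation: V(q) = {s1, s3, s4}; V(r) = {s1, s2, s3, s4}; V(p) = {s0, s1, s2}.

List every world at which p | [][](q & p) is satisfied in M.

Let φ = p | [][](q & p). Evaluate φ at each world:
  s0 (successors {s1, s2, s4}): φ is true.
  s1 (successors {s0}): φ is true.
  s2 (successors {s2}): φ is true.
  s3 (successors {s0, s4}): φ is false.
  s4 (successors {s1}): φ is false.
For instance, at s4:
  At s4: p is false, [][](q & p) is false, so p | [][](q & p) is false.
    At s4: [][](q & p) requires [](q & p) at every successor {s1}.
      [](q & p) fails at s1, so [][](q & p) is false at s4.
Satisfying worlds: {s0, s1, s2}

s0, s1, s2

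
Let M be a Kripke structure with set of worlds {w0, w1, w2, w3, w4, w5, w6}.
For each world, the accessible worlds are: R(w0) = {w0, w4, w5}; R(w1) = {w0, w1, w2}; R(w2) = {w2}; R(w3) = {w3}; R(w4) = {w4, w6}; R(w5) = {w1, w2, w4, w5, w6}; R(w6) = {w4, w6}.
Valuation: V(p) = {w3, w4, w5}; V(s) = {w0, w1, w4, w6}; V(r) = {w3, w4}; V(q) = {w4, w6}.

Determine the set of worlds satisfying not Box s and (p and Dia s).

Let φ = not Box s and (p and Dia s). Evaluate φ at each world:
  w0 (successors {w0, w4, w5}): φ is false.
  w1 (successors {w0, w1, w2}): φ is false.
  w2 (successors {w2}): φ is false.
  w3 (successors {w3}): φ is false.
  w4 (successors {w4, w6}): φ is false.
  w5 (successors {w1, w2, w4, w5, w6}): φ is true.
  w6 (successors {w4, w6}): φ is false.
For instance, at w4:
  At w4: not Box s is false, p and Dia s is true, so not Box s and (p and Dia s) is false.
    At w4: Box s is true, so not Box s is false.
      At w4: Box s requires s at every successor {w4, w6}.
        At w4: s is true.
        At w6: s is true.
      So Box s is true at w4.
    At w4: p is true, Dia s is true, so p and Dia s is true.
      At w4: Dia s requires s at some successor in {w4, w6}.
        s holds at w4, so Dia s is true at w4.
Satisfying worlds: {w5}

w5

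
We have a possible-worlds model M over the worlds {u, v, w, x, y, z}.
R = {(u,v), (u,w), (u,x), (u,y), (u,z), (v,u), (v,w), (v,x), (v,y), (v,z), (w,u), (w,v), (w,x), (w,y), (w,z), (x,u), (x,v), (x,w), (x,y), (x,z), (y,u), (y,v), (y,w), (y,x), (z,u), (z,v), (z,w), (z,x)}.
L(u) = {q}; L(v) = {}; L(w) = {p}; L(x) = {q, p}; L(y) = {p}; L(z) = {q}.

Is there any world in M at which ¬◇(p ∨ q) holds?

Let φ = ¬◇(p ∨ q). Evaluate φ at each world:
  u (successors {v, w, x, y, z}): φ is false.
  v (successors {u, w, x, y, z}): φ is false.
  w (successors {u, v, x, y, z}): φ is false.
  x (successors {u, v, w, y, z}): φ is false.
  y (successors {u, v, w, x}): φ is false.
  z (successors {u, v, w, x}): φ is false.
For instance, at w:
  At w: ◇(p ∨ q) is true, so ¬◇(p ∨ q) is false.
    At w: ◇(p ∨ q) requires p ∨ q at some successor in {u, v, x, y, z}.
      p ∨ q holds at u, so ◇(p ∨ q) is true at w.

No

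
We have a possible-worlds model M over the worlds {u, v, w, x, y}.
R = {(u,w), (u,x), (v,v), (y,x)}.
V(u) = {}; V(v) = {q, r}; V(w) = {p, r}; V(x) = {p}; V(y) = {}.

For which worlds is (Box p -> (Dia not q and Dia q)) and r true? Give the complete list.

Let φ = (Box p -> (Dia not q and Dia q)) and r. Evaluate φ at each world:
  u (successors {w, x}): φ is false.
  v (successors {v}): φ is true.
  w (successors ∅): φ is false.
  x (successors ∅): φ is false.
  y (successors {x}): φ is false.
For instance, at v:
  At v: Box p -> (Dia not q and Dia q) is true, r is true, so (Box p -> (Dia not q and Dia q)) and r is true.
    At v: Box p is false, Dia not q and Dia q is false, so Box p -> (Dia not q and Dia q) is true.
      At v: Box p requires p at every successor {v}.
        p fails at v, so Box p is false at v.
      At v: Dia not q is false, Dia q is true, so Dia not q and Dia q is false.
Satisfying worlds: {v}

v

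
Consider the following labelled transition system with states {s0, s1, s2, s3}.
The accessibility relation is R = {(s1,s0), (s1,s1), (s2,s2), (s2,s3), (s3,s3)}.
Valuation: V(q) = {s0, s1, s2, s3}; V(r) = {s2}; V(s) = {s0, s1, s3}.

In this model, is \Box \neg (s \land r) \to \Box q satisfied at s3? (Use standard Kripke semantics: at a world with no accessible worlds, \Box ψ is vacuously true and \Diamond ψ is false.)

Yes

Recall that \Box ψ holds at a world iff ψ holds at every accessible world, and \Diamond ψ holds iff ψ holds at some accessible world.
At s3: \Box \neg (s \land r) is true, \Box q is true, so \Box \neg (s \land r) \to \Box q is true.
  At s3: \Box \neg (s \land r) requires \neg (s \land r) at every successor {s3}.
    At s3: \neg (s \land r) is true.
  So \Box \neg (s \land r) is true at s3.
  At s3: \Box q requires q at every successor {s3}.
    At s3: q is true.
  So \Box q is true at s3.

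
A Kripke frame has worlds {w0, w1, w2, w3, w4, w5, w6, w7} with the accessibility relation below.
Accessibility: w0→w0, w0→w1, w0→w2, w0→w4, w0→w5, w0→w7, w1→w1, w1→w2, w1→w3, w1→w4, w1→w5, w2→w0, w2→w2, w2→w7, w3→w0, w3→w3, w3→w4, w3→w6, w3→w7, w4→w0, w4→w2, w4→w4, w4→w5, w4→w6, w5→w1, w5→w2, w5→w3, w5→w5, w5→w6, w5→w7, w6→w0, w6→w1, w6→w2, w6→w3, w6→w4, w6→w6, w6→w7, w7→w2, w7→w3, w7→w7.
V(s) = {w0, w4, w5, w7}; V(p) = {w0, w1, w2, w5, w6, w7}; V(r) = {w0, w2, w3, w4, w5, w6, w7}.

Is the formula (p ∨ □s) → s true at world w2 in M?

No

At w2: p ∨ □s is true, s is false, so (p ∨ □s) → s is false.
  At w2: p is true, □s is false, so p ∨ □s is true.
    At w2: □s requires s at every successor {w0, w2, w7}.
      s fails at w2, so □s is false at w2.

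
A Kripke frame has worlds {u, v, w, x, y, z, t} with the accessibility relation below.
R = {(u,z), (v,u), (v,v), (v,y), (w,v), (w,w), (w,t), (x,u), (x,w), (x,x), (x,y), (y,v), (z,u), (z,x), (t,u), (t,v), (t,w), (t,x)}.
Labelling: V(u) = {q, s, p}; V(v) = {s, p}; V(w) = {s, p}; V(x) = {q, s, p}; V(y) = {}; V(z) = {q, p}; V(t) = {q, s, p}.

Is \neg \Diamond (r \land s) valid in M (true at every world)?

Let φ = \neg \Diamond (r \land s). Evaluate φ at each world:
  u (successors {z}): φ is true.
  v (successors {u, v, y}): φ is true.
  w (successors {v, w, t}): φ is true.
  x (successors {u, w, x, y}): φ is true.
  y (successors {v}): φ is true.
  z (successors {u, x}): φ is true.
  t (successors {u, v, w, x}): φ is true.
For instance, at y:
  At y: \Diamond (r \land s) is false, so \neg \Diamond (r \land s) is true.
    At y: \Diamond (r \land s) requires r \land s at some successor in {v}.
      At v: r \land s is false.
    So \Diamond (r \land s) is false at y.

Yes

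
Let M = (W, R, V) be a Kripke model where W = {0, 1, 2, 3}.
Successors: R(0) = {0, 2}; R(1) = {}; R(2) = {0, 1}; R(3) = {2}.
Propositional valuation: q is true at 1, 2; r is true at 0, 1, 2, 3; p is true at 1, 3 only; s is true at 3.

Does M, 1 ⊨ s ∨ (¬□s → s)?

At 1: s is false, ¬□s → s is true, so s ∨ (¬□s → s) is true.
  At 1: ¬□s is false, s is false, so ¬□s → s is true.
    At 1: □s is true, so ¬□s is false.
      At 1: no accessible worlds, so □s holds vacuously.

Yes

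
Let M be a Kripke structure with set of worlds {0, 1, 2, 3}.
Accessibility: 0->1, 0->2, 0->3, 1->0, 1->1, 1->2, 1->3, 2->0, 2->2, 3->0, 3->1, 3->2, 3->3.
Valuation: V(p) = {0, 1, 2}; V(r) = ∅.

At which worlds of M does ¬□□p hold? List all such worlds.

Let φ = ¬□□p. Evaluate φ at each world:
  0 (successors {1, 2, 3}): φ is true.
  1 (successors {0, 1, 2, 3}): φ is true.
  2 (successors {0, 2}): φ is true.
  3 (successors {0, 1, 2, 3}): φ is true.
For instance, at 3:
  At 3: □□p is false, so ¬□□p is true.
    At 3: □□p requires □p at every successor {0, 1, 2, 3}.
      □p fails at 0, so □□p is false at 3.
Satisfying worlds: {0, 1, 2, 3}

0, 1, 2, 3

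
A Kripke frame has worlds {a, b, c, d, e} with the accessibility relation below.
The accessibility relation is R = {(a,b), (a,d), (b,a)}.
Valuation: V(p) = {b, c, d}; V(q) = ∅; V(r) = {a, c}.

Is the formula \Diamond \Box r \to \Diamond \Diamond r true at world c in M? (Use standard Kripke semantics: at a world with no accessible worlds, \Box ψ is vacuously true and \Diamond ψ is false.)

Yes

Recall that \Box ψ holds at a world iff ψ holds at every accessible world, and \Diamond ψ holds iff ψ holds at some accessible world.
At c: \Diamond \Box r is false, \Diamond \Diamond r is false, so \Diamond \Box r \to \Diamond \Diamond r is true.
  At c: no accessible worlds, so \Diamond \Box r is false.
  At c: no accessible worlds, so \Diamond \Diamond r is false.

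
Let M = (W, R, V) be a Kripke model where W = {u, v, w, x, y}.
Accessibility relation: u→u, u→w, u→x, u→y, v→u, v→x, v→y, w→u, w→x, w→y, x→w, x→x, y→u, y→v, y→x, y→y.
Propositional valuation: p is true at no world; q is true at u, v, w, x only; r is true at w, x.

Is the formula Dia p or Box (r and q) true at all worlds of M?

No

Let φ = Dia p or Box (r and q). Evaluate φ at each world:
  u (successors {u, w, x, y}): φ is false.
  v (successors {u, x, y}): φ is false.
  w (successors {u, x, y}): φ is false.
  x (successors {w, x}): φ is true.
  y (successors {u, v, x, y}): φ is false.
Detail at u (counterexample):
  At u: Dia p is false, Box (r and q) is false, so Dia p or Box (r and q) is false.
    At u: Dia p requires p at some successor in {u, w, x, y}.
      At u: p is false.
      At w: p is false.
      At x: p is false.
      At y: p is false.
    So Dia p is false at u.
    At u: Box (r and q) requires r and q at every successor {u, w, x, y}.
      r and q fails at u, so Box (r and q) is false at u.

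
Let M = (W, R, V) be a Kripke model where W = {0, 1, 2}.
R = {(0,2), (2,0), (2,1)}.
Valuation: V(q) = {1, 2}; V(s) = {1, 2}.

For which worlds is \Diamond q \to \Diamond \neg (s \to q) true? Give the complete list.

1

Recall that \Diamond ψ holds at a world iff ψ holds at some accessible world.
Let φ = \Diamond q \to \Diamond \neg (s \to q). Evaluate φ at each world:
  0 (successors {2}): φ is false.
  1 (successors ∅): φ is true.
  2 (successors {0, 1}): φ is false.
For instance, at 2:
  At 2: \Diamond q is true, \Diamond \neg (s \to q) is false, so \Diamond q \to \Diamond \neg (s \to q) is false.
    At 2: \Diamond q requires q at some successor in {0, 1}.
      q holds at 1, so \Diamond q is true at 2.
    At 2: \Diamond \neg (s \to q) requires \neg (s \to q) at some successor in {0, 1}.
      At 0: \neg (s \to q) is false.
      At 1: \neg (s \to q) is false.
    So \Diamond \neg (s \to q) is false at 2.
Satisfying worlds: {1}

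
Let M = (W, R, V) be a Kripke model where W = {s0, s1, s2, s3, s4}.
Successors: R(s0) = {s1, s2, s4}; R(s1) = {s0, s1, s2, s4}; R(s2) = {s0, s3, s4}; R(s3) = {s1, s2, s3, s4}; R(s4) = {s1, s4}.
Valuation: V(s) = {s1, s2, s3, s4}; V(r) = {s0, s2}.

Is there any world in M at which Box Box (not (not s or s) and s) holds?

Let φ = Box Box (not (not s or s) and s). Evaluate φ at each world:
  s0 (successors {s1, s2, s4}): φ is false.
  s1 (successors {s0, s1, s2, s4}): φ is false.
  s2 (successors {s0, s3, s4}): φ is false.
  s3 (successors {s1, s2, s3, s4}): φ is false.
  s4 (successors {s1, s4}): φ is false.
For instance, at s2:
  At s2: Box Box (not (not s or s) and s) requires Box (not (not s or s) and s) at every successor {s0, s3, s4}.
    Box (not (not s or s) and s) fails at s0, so Box Box (not (not s or s) and s) is false at s2.
      At s0: Box (not (not s or s) and s) requires not (not s or s) and s at every successor {s1, s2, s4}.
        not (not s or s) and s fails at s1, so Box (not (not s or s) and s) is false at s0.

No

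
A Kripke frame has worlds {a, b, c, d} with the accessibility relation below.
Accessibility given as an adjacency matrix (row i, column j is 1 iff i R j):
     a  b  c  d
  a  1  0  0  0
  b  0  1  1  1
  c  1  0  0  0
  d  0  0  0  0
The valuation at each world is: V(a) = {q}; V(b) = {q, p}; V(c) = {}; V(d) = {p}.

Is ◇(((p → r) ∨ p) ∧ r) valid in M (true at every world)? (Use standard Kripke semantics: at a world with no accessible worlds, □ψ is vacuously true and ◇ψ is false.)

No

Let φ = ◇(((p → r) ∨ p) ∧ r). Evaluate φ at each world:
  a (successors {a}): φ is false.
  b (successors {b, c, d}): φ is false.
  c (successors {a}): φ is false.
  d (successors ∅): φ is false.
Detail at a (counterexample):
  At a: ◇(((p → r) ∨ p) ∧ r) requires ((p → r) ∨ p) ∧ r at some successor in {a}.
    At a: ((p → r) ∨ p) ∧ r is false.
  So ◇(((p → r) ∨ p) ∧ r) is false at a.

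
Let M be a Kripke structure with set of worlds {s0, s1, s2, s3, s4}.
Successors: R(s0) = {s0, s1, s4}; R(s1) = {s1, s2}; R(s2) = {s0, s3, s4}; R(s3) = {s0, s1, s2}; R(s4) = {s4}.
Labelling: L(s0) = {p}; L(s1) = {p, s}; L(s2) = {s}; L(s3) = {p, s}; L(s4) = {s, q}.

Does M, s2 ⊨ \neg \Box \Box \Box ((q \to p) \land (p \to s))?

Yes

At s2: \Box \Box \Box ((q \to p) \land (p \to s)) is false, so \neg \Box \Box \Box ((q \to p) \land (p \to s)) is true.
  At s2: \Box \Box \Box ((q \to p) \land (p \to s)) requires \Box \Box ((q \to p) \land (p \to s)) at every successor {s0, s3, s4}.
    \Box \Box ((q \to p) \land (p \to s)) fails at s0, so \Box \Box \Box ((q \to p) \land (p \to s)) is false at s2.
      At s0: \Box \Box ((q \to p) \land (p \to s)) requires \Box ((q \to p) \land (p \to s)) at every successor {s0, s1, s4}.
        \Box ((q \to p) \land (p \to s)) fails at s0, so \Box \Box ((q \to p) \land (p \to s)) is false at s0.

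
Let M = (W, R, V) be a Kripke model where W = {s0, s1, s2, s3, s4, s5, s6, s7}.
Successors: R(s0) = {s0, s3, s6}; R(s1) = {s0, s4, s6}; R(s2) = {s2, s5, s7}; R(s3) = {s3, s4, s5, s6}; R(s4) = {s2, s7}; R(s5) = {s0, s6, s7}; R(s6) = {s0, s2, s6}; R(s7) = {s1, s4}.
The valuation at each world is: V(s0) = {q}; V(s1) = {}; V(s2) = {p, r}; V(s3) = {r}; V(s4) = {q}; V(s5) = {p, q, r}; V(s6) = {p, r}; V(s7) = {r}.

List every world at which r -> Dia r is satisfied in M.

Let φ = r -> Dia r. Evaluate φ at each world:
  s0 (successors {s0, s3, s6}): φ is true.
  s1 (successors {s0, s4, s6}): φ is true.
  s2 (successors {s2, s5, s7}): φ is true.
  s3 (successors {s3, s4, s5, s6}): φ is true.
  s4 (successors {s2, s7}): φ is true.
  s5 (successors {s0, s6, s7}): φ is true.
  s6 (successors {s0, s2, s6}): φ is true.
  s7 (successors {s1, s4}): φ is false.
For instance, at s3:
  At s3: r is true, Dia r is true, so r -> Dia r is true.
    At s3: Dia r requires r at some successor in {s3, s4, s5, s6}.
      r holds at s3, so Dia r is true at s3.
Satisfying worlds: {s0, s1, s2, s3, s4, s5, s6}

s0, s1, s2, s3, s4, s5, s6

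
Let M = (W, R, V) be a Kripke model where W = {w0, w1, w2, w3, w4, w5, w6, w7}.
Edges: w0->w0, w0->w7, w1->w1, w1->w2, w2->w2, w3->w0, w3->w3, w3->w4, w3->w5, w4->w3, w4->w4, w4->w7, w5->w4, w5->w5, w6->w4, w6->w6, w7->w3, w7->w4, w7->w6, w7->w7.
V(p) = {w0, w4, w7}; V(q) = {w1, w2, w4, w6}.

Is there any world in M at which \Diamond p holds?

Recall that \Diamond ψ holds at a world iff ψ holds at some accessible world.
Let φ = \Diamond p. Evaluate φ at each world:
  w0 (successors {w0, w7}): φ is true.
  w1 (successors {w1, w2}): φ is false.
  w2 (successors {w2}): φ is false.
  w3 (successors {w0, w3, w4, w5}): φ is true.
  w4 (successors {w3, w4, w7}): φ is true.
  w5 (successors {w4, w5}): φ is true.
  w6 (successors {w4, w6}): φ is true.
  w7 (successors {w3, w4, w6, w7}): φ is true.
Detail at w0 (witness):
  At w0: \Diamond p requires p at some successor in {w0, w7}.
    p holds at w0, so \Diamond p is true at w0.

Yes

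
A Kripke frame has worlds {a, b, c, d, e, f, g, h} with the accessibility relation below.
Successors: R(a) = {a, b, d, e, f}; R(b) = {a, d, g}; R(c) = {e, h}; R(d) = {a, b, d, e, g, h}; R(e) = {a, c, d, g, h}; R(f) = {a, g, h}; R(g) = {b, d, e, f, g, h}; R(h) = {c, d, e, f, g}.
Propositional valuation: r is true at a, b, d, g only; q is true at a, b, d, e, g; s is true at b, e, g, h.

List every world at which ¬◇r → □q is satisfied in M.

a, b, d, e, f, g, h

Let φ = ¬◇r → □q. Evaluate φ at each world:
  a (successors {a, b, d, e, f}): φ is true.
  b (successors {a, d, g}): φ is true.
  c (successors {e, h}): φ is false.
  d (successors {a, b, d, e, g, h}): φ is true.
  e (successors {a, c, d, g, h}): φ is true.
  f (successors {a, g, h}): φ is true.
  g (successors {b, d, e, f, g, h}): φ is true.
  h (successors {c, d, e, f, g}): φ is true.
For instance, at e:
  At e: ¬◇r is false, □q is false, so ¬◇r → □q is true.
    At e: ◇r is true, so ¬◇r is false.
      At e: ◇r requires r at some successor in {a, c, d, g, h}.
        r holds at a, so ◇r is true at e.
    At e: □q requires q at every successor {a, c, d, g, h}.
      q fails at c, so □q is false at e.
Satisfying worlds: {a, b, d, e, f, g, h}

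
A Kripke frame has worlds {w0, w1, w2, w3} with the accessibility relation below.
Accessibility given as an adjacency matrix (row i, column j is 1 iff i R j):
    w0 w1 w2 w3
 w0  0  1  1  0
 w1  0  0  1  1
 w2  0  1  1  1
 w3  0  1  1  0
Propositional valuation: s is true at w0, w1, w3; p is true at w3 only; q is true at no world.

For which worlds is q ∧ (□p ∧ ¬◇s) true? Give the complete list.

Let φ = q ∧ (□p ∧ ¬◇s). Evaluate φ at each world:
  w0 (successors {w1, w2}): φ is false.
  w1 (successors {w2, w3}): φ is false.
  w2 (successors {w1, w2, w3}): φ is false.
  w3 (successors {w1, w2}): φ is false.
For instance, at w1:
  At w1: q is false, □p ∧ ¬◇s is false, so q ∧ (□p ∧ ¬◇s) is false.
    At w1: □p is false, ¬◇s is false, so □p ∧ ¬◇s is false.
      At w1: □p requires p at every successor {w2, w3}.
        p fails at w2, so □p is false at w1.
      At w1: ◇s is true, so ¬◇s is false.
Satisfying worlds: none.

none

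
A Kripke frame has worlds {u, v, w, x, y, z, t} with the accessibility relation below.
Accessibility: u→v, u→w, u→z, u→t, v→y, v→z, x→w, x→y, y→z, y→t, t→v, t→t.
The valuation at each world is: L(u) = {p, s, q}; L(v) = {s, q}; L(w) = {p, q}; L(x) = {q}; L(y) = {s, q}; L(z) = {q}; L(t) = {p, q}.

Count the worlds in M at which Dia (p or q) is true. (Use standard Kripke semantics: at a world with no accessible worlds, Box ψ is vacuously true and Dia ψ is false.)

Let φ = Dia (p or q). Evaluate φ at each world:
  u (successors {v, w, z, t}): φ is true.
  v (successors {y, z}): φ is true.
  w (successors ∅): φ is false.
  x (successors {w, y}): φ is true.
  y (successors {z, t}): φ is true.
  z (successors ∅): φ is false.
  t (successors {v, t}): φ is true.
For instance, at v:
  At v: Dia (p or q) requires p or q at some successor in {y, z}.
    p or q holds at y, so Dia (p or q) is true at v.
Satisfying worlds: {u, v, x, y, t}

5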